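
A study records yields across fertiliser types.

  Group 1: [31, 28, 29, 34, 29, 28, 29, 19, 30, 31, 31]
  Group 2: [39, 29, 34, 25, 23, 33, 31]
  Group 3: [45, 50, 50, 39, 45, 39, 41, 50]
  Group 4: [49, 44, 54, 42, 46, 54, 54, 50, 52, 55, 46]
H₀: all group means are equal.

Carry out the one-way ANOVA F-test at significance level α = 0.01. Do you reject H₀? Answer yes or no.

Group means [29.00, 30.57, 44.88, 49.64], grand mean 38.865
SSB = Σnᵢ(x̄ᵢ−x̄)² = 3117.190; SSW = ΣΣ(x−x̄ᵢ)² = 691.135
MSB = 3117.190/3 = 1039.0632; MSW = 691.135/33 = 20.9435
F = MSB/MSW = 49.6127
df = (3, 33)
p-value (upper-tail) = 0.00000
At α=0.01: p < α → reject H₀

reject H₀: yes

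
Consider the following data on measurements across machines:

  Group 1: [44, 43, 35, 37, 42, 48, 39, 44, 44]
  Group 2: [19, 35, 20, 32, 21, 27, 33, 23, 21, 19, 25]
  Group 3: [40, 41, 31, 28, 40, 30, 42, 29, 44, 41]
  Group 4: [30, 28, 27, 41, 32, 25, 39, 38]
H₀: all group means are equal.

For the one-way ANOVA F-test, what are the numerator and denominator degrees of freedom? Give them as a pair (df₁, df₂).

k = 4 groups, N = 38 total
df = (k−1, N−k) = (4−1, 38−4) = (3, 34)

degrees of freedom = [3, 34]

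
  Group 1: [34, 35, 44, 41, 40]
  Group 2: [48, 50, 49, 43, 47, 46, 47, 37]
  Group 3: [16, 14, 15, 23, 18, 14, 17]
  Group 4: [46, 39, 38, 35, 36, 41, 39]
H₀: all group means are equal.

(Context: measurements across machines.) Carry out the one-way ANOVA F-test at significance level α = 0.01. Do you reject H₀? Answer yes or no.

reject H₀: yes

Group means [38.80, 45.88, 16.71, 39.14], grand mean 35.259
SSB = Σnᵢ(x̄ᵢ−x̄)² = 3477.224; SSW = ΣΣ(x−x̄ᵢ)² = 329.961
MSB = 3477.224/3 = 1159.0748; MSW = 329.961/23 = 14.3461
F = MSB/MSW = 80.7936
df = (3, 23)
p-value (upper-tail) = 0.00000
At α=0.01: p < α → reject H₀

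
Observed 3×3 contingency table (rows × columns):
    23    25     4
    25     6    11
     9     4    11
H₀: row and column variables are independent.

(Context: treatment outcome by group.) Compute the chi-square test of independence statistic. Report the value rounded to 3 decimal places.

test statistic = 23.865

Row totals [52, 42, 24], col totals [57, 35, 26], n=118
χ² = (23−25.12)²/25.12 + (25−15.42)²/15.42 + (4−11.46)²/11.46 + (25−20.29)²/20.29 + (6−12.46)²/12.46 + (11−9.25)²/9.25 + (9−11.59)²/11.59 + (4−7.12)²/7.12 + (11−5.29)²/5.29 = 23.8654
df = 4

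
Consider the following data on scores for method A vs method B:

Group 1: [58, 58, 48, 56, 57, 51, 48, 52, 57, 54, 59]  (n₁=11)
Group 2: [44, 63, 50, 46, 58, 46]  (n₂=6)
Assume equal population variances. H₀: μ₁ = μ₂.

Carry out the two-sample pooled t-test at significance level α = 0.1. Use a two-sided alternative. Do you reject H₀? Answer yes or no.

reject H₀: no

x̄₁=54.364, s₁=4.032, n₁=11
x̄₂=51.167, s₂=7.653, n₂=6
s_p² = [10·4.032² + 5·7.653²]/15 = 30.3586
SE = √(s_p²·(1/11+1/6)) = 2.7964
t = (54.364−51.167)/2.7964 = 1.1433
df = 15
p-value (two-sided) = 0.27085
At α=0.1: p ≥ α → fail to reject H₀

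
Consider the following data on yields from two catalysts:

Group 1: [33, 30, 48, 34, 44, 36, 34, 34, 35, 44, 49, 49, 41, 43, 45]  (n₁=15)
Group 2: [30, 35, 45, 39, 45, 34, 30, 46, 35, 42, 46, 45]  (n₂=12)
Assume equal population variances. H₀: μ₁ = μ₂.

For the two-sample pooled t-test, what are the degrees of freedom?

df = n₁ + n₂ − 2 = 15 + 12 − 2 = 25

degrees of freedom = 25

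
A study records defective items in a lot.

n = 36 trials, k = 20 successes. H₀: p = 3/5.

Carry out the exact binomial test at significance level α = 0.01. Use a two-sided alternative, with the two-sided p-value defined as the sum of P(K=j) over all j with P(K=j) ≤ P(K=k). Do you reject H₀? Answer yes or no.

Exact binomial: n=36, k=20, p₀=3/5=0.6000
P(X=j) = C(n,j)·p₀^j·(1−p₀)^(n−j); p = Σ P(X=j) over j with P(X=j) ≤ P(X=20)
p-value (two-sided) = 0.61225
At α=0.01: p ≥ α → fail to reject H₀

reject H₀: no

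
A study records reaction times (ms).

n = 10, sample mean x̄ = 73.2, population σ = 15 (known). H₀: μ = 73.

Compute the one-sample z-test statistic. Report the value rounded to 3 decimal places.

SE = σ/√n = 15/√10 = 4.7434
z = (x̄−μ₀)/SE = (73.2−73)/4.7434 = 0.0422

test statistic = 0.042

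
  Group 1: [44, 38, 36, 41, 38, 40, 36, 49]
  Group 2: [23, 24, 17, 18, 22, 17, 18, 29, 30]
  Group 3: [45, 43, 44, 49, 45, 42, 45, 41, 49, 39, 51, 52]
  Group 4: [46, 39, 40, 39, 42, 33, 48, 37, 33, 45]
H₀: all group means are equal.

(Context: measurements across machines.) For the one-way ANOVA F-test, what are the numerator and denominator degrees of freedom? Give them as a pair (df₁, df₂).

k = 4 groups, N = 39 total
df = (k−1, N−k) = (4−1, 39−4) = (3, 35)

degrees of freedom = [3, 35]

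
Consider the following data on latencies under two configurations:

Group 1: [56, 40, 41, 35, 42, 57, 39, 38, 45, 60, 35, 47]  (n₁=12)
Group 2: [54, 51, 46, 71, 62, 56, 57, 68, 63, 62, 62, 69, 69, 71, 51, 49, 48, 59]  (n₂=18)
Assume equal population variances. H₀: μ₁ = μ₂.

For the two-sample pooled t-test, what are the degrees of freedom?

degrees of freedom = 28

df = n₁ + n₂ − 2 = 12 + 18 − 2 = 28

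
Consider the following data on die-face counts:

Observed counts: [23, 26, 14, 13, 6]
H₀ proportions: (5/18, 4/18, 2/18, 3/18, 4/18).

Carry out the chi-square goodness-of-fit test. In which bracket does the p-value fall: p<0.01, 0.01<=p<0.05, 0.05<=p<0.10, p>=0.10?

n = 82; E_i = n·p_i = [22.78, 18.22, 9.11, 13.67, 18.22]
χ² = (23−22.78)²/22.78 + (26−18.22)²/18.22 + (14−9.11)²/9.11 + (13−13.67)²/13.67 + (6−18.22)²/18.22 = 14.1756
df = 4
p-value (upper-tail) = 0.00676
→ bracket: p<0.01

p-value bracket: p<0.01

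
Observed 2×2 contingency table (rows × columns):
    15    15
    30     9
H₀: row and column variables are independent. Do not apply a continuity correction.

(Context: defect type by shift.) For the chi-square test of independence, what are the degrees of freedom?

df = (r−1)(c−1) = (2−1)·(2−1) = 1

degrees of freedom = 1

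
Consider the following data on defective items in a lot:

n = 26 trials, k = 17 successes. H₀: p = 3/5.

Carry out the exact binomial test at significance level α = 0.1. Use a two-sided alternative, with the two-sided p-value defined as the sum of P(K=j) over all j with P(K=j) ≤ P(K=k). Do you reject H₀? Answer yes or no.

Exact binomial: n=26, k=17, p₀=3/5=0.6000
P(X=j) = C(n,j)·p₀^j·(1−p₀)^(n−j); p = Σ P(X=j) over j with P(X=j) ≤ P(X=17)
p-value (two-sided) = 0.69050
At α=0.1: p ≥ α → fail to reject H₀

reject H₀: no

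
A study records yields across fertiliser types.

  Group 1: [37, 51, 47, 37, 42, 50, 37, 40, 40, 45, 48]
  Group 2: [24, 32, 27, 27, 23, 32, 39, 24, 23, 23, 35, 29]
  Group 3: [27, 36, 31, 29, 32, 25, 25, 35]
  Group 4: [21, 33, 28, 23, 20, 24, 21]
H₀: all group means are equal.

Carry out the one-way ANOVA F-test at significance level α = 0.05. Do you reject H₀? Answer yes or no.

Group means [43.09, 28.17, 30.00, 24.29], grand mean 32.158
SSB = Σnᵢ(x̄ᵢ−x̄)² = 1977.048; SSW = ΣΣ(x−x̄ᵢ)² = 854.004
MSB = 1977.048/3 = 659.0161; MSW = 854.004/34 = 25.1178
F = MSB/MSW = 26.2370
df = (3, 34)
p-value (upper-tail) = 0.00000
At α=0.05: p < α → reject H₀

reject H₀: yes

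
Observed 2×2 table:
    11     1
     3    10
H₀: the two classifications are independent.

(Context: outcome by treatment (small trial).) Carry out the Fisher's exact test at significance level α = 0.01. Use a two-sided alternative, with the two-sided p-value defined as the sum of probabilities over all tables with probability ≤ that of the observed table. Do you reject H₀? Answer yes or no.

Margins: r₁=12, r₂=13, c₁=14, c₂=11, n=25
p_obs = C(12,11)·C(13,3)/C(25,14); sum pmf over tables with pmf ≤ p_obs
p-value (two-sided) = 0.00098
At α=0.01: p < α → reject H₀

reject H₀: yes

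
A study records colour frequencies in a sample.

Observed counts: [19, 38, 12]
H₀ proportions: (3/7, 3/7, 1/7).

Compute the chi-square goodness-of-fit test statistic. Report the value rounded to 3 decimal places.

n = 69; E_i = n·p_i = [29.57, 29.57, 9.86]
χ² = (19−29.57)²/29.57 + (38−29.57)²/29.57 + (12−9.86)²/9.86 = 6.6473
df = 2

test statistic = 6.647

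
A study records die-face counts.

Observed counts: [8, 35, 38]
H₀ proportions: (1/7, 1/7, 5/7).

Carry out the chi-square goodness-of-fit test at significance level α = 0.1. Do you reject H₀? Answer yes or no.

reject H₀: yes

n = 81; E_i = n·p_i = [11.57, 11.57, 57.86]
χ² = (8−11.57)²/11.57 + (35−11.57)²/11.57 + (38−57.86)²/57.86 = 55.3531
df = 2
p-value (upper-tail) = 0.00000
At α=0.1: p < α → reject H₀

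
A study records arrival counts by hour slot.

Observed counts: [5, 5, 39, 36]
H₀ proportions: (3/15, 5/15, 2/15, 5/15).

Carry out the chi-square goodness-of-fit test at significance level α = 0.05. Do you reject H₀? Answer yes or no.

reject H₀: yes

n = 85; E_i = n·p_i = [17.00, 28.33, 11.33, 28.33]
χ² = (5−17.00)²/17.00 + (5−28.33)²/28.33 + (39−11.33)²/11.33 + (36−28.33)²/28.33 = 97.3000
df = 3
p-value (upper-tail) = 0.00000
At α=0.05: p < α → reject H₀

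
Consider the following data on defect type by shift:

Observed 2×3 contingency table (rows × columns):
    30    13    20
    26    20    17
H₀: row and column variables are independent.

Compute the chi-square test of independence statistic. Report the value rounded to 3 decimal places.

test statistic = 2.014

Row totals [63, 63], col totals [56, 33, 37], n=126
χ² = (30−28.00)²/28.00 + (13−16.50)²/16.50 + (20−18.50)²/18.50 + (26−28.00)²/28.00 + (20−16.50)²/16.50 + (17−18.50)²/18.50 = 2.0138
df = 2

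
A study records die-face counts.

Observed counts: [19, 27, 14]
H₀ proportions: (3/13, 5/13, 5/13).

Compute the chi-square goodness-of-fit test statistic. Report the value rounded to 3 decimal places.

test statistic = 6.156

n = 60; E_i = n·p_i = [13.85, 23.08, 23.08]
χ² = (19−13.85)²/13.85 + (27−23.08)²/23.08 + (14−23.08)²/23.08 = 6.1556
df = 2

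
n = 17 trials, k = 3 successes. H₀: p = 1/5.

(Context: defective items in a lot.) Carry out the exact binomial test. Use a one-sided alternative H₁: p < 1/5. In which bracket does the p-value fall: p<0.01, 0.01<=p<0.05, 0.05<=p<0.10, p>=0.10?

p-value bracket: p>=0.10

Exact binomial: n=17, k=3, p₀=1/5=0.2000
P(X≤3) from Σ C(n,i)·p₀^i·(1−p₀)^(n−i)
p-value (one-sided, H₁ less) = 0.54888
→ bracket: p>=0.10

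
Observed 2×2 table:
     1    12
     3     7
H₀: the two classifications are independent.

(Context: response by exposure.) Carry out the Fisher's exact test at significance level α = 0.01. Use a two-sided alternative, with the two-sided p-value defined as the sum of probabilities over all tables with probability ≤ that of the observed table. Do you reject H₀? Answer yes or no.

reject H₀: no

Margins: r₁=13, r₂=10, c₁=4, c₂=19, n=23
p_obs = C(13,1)·C(10,3)/C(23,4); sum pmf over tables with pmf ≤ p_obs
p-value (two-sided) = 0.28063
At α=0.01: p ≥ α → fail to reject H₀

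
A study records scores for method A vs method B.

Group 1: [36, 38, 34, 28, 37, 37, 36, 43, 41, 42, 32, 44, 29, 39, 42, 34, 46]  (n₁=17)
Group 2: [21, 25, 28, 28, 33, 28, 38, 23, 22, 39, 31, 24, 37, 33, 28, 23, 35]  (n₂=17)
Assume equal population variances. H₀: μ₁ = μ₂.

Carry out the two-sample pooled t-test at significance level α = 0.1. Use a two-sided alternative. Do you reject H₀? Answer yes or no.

reject H₀: yes

x̄₁=37.529, s₁=5.137, n₁=17
x̄₂=29.176, s₂=5.844, n₂=17
s_p² = [16·5.137² + 16·5.844²]/32 = 30.2721
SE = √(s_p²·(1/17+1/17)) = 1.8872
t = (37.529−29.176)/1.8872 = 4.4262
df = 32
p-value (two-sided) = 0.00010
At α=0.1: p < α → reject H₀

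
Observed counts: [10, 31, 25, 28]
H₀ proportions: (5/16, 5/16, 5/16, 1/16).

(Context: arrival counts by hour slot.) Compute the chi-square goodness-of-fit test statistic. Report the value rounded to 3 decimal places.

n = 94; E_i = n·p_i = [29.38, 29.38, 29.38, 5.88]
χ² = (10−29.38)²/29.38 + (31−29.38)²/29.38 + (25−29.38)²/29.38 + (28−5.88)²/5.88 = 96.8426
df = 3

test statistic = 96.843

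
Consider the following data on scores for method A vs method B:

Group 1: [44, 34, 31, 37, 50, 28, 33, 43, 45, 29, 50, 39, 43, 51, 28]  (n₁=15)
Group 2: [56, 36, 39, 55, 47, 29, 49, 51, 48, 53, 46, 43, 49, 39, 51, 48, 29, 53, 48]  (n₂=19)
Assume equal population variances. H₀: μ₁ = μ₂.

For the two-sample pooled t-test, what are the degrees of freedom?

df = n₁ + n₂ − 2 = 15 + 19 − 2 = 32

degrees of freedom = 32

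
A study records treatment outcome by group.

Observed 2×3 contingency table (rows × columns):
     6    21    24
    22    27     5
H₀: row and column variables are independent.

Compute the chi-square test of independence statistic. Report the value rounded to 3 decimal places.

test statistic = 22.274

Row totals [51, 54], col totals [28, 48, 29], n=105
χ² = (6−13.60)²/13.60 + (21−23.31)²/23.31 + (24−14.09)²/14.09 + (22−14.40)²/14.40 + (27−24.69)²/24.69 + (5−14.91)²/14.91 = 22.2736
df = 2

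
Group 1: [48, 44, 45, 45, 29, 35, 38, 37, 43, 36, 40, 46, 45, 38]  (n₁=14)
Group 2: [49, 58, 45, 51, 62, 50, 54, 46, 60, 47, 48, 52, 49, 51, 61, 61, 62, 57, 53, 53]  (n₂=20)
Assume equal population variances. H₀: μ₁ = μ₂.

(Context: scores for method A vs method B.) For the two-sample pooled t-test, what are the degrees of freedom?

df = n₁ + n₂ − 2 = 14 + 20 − 2 = 32

degrees of freedom = 32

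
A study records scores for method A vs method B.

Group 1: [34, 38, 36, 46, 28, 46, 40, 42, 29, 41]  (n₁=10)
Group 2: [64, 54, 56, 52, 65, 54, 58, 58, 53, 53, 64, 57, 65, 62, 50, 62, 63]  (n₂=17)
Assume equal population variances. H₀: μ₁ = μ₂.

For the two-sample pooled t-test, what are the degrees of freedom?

degrees of freedom = 25

df = n₁ + n₂ − 2 = 10 + 17 − 2 = 25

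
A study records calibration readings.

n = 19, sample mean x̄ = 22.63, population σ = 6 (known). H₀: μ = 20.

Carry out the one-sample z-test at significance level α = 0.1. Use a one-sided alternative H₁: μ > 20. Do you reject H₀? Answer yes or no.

SE = σ/√n = 6/√19 = 1.3765
z = (x̄−μ₀)/SE = (22.63−20)/1.3765 = 1.9107
p-value (one-sided, H₁ greater) = 0.02802
At α=0.1: p < α → reject H₀

reject H₀: yes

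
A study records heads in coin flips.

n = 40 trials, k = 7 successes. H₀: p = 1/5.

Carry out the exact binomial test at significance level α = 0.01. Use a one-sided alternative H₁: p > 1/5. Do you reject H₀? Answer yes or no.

reject H₀: no

Exact binomial: n=40, k=7, p₀=1/5=0.2000
P(X≥7) from Σ C(n,i)·p₀^i·(1−p₀)^(n−i)
p-value (one-sided, H₁ greater) = 0.71411
At α=0.01: p ≥ α → fail to reject H₀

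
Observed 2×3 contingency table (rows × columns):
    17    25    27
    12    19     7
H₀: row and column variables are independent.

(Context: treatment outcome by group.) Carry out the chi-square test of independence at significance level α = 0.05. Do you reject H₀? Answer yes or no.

Row totals [69, 38], col totals [29, 44, 34], n=107
χ² = (17−18.70)²/18.70 + (25−28.37)²/28.37 + (27−21.93)²/21.93 + (12−10.30)²/10.30 + (19−15.63)²/15.63 + (7−12.07)²/12.07 = 4.8726
df = 2
p-value (upper-tail) = 0.08748
At α=0.05: p ≥ α → fail to reject H₀

reject H₀: no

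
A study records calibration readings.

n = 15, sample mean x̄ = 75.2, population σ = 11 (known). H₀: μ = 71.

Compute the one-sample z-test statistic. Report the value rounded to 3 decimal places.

SE = σ/√n = 11/√15 = 2.8402
z = (x̄−μ₀)/SE = (75.2−71)/2.8402 = 1.4788

test statistic = 1.479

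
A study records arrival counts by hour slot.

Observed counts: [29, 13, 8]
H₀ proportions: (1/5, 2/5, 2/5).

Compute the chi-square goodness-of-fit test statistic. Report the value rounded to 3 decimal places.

n = 50; E_i = n·p_i = [10.00, 20.00, 20.00]
χ² = (29−10.00)²/10.00 + (13−20.00)²/20.00 + (8−20.00)²/20.00 = 45.7500
df = 2

test statistic = 45.750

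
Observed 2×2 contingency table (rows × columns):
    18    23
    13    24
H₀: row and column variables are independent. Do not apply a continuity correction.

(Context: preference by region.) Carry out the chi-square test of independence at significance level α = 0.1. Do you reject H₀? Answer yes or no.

reject H₀: no

Row totals [41, 37], col totals [31, 47], n=78
χ² = (18−16.29)²/16.29 + (23−24.71)²/24.71 + (13−14.71)²/14.71 + (24−22.29)²/22.29 = 0.6242
df = 1
p-value (upper-tail) = 0.42948
At α=0.1: p ≥ α → fail to reject H₀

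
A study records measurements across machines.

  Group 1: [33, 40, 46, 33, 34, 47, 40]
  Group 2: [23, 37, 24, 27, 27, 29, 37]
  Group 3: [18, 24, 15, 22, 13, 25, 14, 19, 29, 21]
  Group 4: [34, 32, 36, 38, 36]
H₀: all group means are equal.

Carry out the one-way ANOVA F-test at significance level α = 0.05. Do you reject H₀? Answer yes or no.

Group means [39.00, 29.14, 20.00, 35.20], grand mean 29.414
SSB = Σnᵢ(x̄ᵢ−x̄)² = 1697.377; SSW = ΣΣ(x−x̄ᵢ)² = 671.657
MSB = 1697.377/3 = 565.7924; MSW = 671.657/25 = 26.8663
F = MSB/MSW = 21.0596
df = (3, 25)
p-value (upper-tail) = 0.00000
At α=0.05: p < α → reject H₀

reject H₀: yes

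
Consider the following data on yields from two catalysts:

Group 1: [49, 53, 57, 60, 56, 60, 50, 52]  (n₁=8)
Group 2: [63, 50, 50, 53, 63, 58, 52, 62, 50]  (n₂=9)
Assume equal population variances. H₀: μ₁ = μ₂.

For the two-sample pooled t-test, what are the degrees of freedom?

degrees of freedom = 15

df = n₁ + n₂ − 2 = 8 + 9 − 2 = 15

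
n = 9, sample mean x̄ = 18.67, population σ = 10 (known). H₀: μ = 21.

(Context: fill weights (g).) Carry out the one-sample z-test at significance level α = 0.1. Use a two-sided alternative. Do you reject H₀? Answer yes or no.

reject H₀: no

SE = σ/√n = 10/√9 = 3.3333
z = (x̄−μ₀)/SE = (18.67−21)/3.3333 = -0.6990
p-value (two-sided) = 0.48455
At α=0.1: p ≥ α → fail to reject H₀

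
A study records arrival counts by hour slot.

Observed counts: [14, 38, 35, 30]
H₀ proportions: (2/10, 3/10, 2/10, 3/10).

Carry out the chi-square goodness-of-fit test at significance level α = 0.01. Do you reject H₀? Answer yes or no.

reject H₀: no

n = 117; E_i = n·p_i = [23.40, 35.10, 23.40, 35.10]
χ² = (14−23.40)²/23.40 + (38−35.10)²/35.10 + (35−23.40)²/23.40 + (30−35.10)²/35.10 = 10.5071
df = 3
p-value (upper-tail) = 0.01471
At α=0.01: p ≥ α → fail to reject H₀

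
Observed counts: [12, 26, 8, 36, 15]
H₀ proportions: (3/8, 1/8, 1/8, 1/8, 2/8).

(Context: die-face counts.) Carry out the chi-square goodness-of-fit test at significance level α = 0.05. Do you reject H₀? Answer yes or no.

reject H₀: yes

n = 97; E_i = n·p_i = [36.38, 12.12, 12.12, 12.12, 24.25]
χ² = (12−36.38)²/36.38 + (26−12.12)²/12.12 + (8−12.12)²/12.12 + (36−12.12)²/12.12 + (15−24.25)²/24.25 = 84.1546
df = 4
p-value (upper-tail) = 0.00000
At α=0.05: p < α → reject H₀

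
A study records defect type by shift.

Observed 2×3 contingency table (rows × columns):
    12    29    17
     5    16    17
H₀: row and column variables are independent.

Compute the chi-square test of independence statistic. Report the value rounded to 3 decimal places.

test statistic = 2.583

Row totals [58, 38], col totals [17, 45, 34], n=96
χ² = (12−10.27)²/10.27 + (29−27.19)²/27.19 + (17−20.54)²/20.54 + (5−6.73)²/6.73 + (16−17.81)²/17.81 + (17−13.46)²/13.46 = 2.5834
df = 2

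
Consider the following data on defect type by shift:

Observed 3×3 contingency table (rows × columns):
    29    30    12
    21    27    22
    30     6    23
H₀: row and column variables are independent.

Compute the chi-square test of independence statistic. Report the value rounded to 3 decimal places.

test statistic = 21.575

Row totals [71, 70, 59], col totals [80, 63, 57], n=200
χ² = (29−28.40)²/28.40 + (30−22.36)²/22.36 + (12−20.23)²/20.23 + (21−28.00)²/28.00 + (27−22.05)²/22.05 + (22−19.95)²/19.95 + (30−23.60)²/23.60 + (6−18.59)²/18.59 + (23−16.82)²/16.82 = 21.5750
df = 4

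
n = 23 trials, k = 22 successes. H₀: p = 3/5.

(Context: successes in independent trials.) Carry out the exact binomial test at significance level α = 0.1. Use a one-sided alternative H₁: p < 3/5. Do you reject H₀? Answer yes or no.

reject H₀: no

Exact binomial: n=23, k=22, p₀=3/5=0.6000
P(X≤22) from Σ C(n,i)·p₀^i·(1−p₀)^(n−i)
p-value (one-sided, H₁ less) = 0.99999
At α=0.1: p ≥ α → fail to reject H₀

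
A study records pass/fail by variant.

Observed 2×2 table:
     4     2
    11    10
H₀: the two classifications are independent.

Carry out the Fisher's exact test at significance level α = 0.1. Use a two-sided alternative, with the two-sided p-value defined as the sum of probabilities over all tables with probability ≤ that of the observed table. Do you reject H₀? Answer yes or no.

Margins: r₁=6, r₂=21, c₁=15, c₂=12, n=27
p_obs = C(6,4)·C(21,11)/C(27,15); sum pmf over tables with pmf ≤ p_obs
p-value (two-sided) = 0.66184
At α=0.1: p ≥ α → fail to reject H₀

reject H₀: no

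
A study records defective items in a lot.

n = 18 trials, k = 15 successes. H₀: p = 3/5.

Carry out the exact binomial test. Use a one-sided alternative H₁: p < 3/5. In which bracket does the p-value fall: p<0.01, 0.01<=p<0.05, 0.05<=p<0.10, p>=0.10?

Exact binomial: n=18, k=15, p₀=3/5=0.6000
P(X≤15) from Σ C(n,i)·p₀^i·(1−p₀)^(n−i)
p-value (one-sided, H₁ less) = 0.99177
→ bracket: p>=0.10

p-value bracket: p>=0.10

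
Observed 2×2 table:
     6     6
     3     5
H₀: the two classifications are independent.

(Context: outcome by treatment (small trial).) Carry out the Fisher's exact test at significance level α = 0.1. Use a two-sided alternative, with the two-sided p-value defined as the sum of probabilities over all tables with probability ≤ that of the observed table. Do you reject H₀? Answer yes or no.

Margins: r₁=12, r₂=8, c₁=9, c₂=11, n=20
p_obs = C(12,6)·C(8,3)/C(20,9); sum pmf over tables with pmf ≤ p_obs
p-value (two-sided) = 0.66992
At α=0.1: p ≥ α → fail to reject H₀

reject H₀: no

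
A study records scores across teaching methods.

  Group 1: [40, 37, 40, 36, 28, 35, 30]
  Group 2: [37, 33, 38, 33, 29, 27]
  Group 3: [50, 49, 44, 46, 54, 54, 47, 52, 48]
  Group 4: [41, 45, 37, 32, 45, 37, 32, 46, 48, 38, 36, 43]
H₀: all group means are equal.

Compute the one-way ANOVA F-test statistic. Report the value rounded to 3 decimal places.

test statistic = 19.450

Group means [35.14, 32.83, 49.33, 40.00], grand mean 40.206
SSB = Σnᵢ(x̄ᵢ−x̄)² = 1255.868; SSW = ΣΣ(x−x̄ᵢ)² = 645.690
MSB = 1255.868/3 = 418.6228; MSW = 645.690/30 = 21.5230
F = MSB/MSW = 19.4500
df = (3, 30)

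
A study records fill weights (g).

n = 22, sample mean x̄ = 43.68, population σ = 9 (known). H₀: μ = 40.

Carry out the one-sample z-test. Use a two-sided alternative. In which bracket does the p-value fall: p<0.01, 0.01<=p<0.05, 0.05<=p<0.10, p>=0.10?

p-value bracket: 0.05<=p<0.10

SE = σ/√n = 9/√22 = 1.9188
z = (x̄−μ₀)/SE = (43.68−40)/1.9188 = 1.9179
p-value (two-sided) = 0.05513
→ bracket: 0.05<=p<0.10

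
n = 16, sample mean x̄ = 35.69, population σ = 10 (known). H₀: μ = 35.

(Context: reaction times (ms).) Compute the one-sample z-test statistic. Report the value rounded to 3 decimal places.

test statistic = 0.276

SE = σ/√n = 10/√16 = 2.5000
z = (x̄−μ₀)/SE = (35.69−35)/2.5000 = 0.2760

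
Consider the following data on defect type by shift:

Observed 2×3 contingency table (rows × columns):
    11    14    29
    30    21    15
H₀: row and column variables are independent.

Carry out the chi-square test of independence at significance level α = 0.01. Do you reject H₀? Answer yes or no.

reject H₀: yes

Row totals [54, 66], col totals [41, 35, 44], n=120
χ² = (11−18.45)²/18.45 + (14−15.75)²/15.75 + (29−19.80)²/19.80 + (30−22.55)²/22.55 + (21−19.25)²/19.25 + (15−24.20)²/24.20 = 13.5954
df = 2
p-value (upper-tail) = 0.00112
At α=0.01: p < α → reject H₀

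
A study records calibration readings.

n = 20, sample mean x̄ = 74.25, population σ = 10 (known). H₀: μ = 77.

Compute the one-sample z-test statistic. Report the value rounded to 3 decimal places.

SE = σ/√n = 10/√20 = 2.2361
z = (x̄−μ₀)/SE = (74.25−77)/2.2361 = -1.2298

test statistic = -1.230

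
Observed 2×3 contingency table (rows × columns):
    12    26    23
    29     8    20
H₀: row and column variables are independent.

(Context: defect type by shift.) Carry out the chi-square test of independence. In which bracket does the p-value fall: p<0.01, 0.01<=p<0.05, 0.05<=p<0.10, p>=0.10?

Row totals [61, 57], col totals [41, 34, 43], n=118
χ² = (12−21.19)²/21.19 + (26−17.58)²/17.58 + (23−22.23)²/22.23 + (29−19.81)²/19.81 + (8−16.42)²/16.42 + (20−20.77)²/20.77 = 16.6711
df = 2
p-value (upper-tail) = 0.00024
→ bracket: p<0.01

p-value bracket: p<0.01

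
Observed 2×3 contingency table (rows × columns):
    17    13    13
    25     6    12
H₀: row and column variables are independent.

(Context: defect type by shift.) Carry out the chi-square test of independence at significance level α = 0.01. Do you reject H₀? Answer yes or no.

reject H₀: no

Row totals [43, 43], col totals [42, 19, 25], n=86
χ² = (17−21.00)²/21.00 + (13−9.50)²/9.50 + (13−12.50)²/12.50 + (25−21.00)²/21.00 + (6−9.50)²/9.50 + (12−12.50)²/12.50 = 4.1428
df = 2
p-value (upper-tail) = 0.12601
At α=0.01: p ≥ α → fail to reject H₀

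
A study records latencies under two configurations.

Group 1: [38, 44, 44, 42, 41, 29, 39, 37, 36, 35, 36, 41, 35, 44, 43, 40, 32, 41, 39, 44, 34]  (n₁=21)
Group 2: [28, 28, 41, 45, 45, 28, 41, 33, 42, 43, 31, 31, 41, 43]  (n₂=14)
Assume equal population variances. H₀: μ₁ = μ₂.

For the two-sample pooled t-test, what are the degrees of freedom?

degrees of freedom = 33

df = n₁ + n₂ − 2 = 21 + 14 − 2 = 33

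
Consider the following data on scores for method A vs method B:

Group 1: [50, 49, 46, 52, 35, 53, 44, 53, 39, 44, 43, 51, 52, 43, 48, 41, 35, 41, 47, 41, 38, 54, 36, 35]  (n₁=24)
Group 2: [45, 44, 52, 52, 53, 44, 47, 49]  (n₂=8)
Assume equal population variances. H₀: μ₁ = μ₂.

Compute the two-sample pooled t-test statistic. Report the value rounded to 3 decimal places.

test statistic = -1.542

x̄₁=44.583, s₁=6.317, n₁=24
x̄₂=48.250, s₂=3.770, n₂=8
s_p² = [23·6.317² + 7·3.770²]/30 = 33.9111
SE = √(s_p²·(1/24+1/8)) = 2.3774
t = (44.583−48.250)/2.3774 = -1.5423
df = 30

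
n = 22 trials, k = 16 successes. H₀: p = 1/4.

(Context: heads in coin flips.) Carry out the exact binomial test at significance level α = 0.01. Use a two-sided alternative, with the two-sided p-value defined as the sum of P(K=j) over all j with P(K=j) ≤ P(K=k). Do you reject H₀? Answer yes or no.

Exact binomial: n=22, k=16, p₀=1/4=0.2500
P(X=j) = C(n,j)·p₀^j·(1−p₀)^(n−j); p = Σ P(X=j) over j with P(X=j) ≤ P(X=16)
p-value (two-sided) = 0.00000
At α=0.01: p < α → reject H₀

reject H₀: yes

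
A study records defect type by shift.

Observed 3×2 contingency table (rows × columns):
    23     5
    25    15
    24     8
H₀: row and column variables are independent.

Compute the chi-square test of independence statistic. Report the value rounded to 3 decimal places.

Row totals [28, 40, 32], col totals [72, 28], n=100
χ² = (23−20.16)²/20.16 + (5−7.84)²/7.84 + (25−28.80)²/28.80 + (15−11.20)²/11.20 + (24−23.04)²/23.04 + (8−8.96)²/8.96 = 3.3624
df = 2

test statistic = 3.362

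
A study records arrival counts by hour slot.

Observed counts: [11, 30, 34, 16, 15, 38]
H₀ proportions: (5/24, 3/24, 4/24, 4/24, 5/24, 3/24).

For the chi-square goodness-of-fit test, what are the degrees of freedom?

df = k − 1 = 6 − 1 = 5

degrees of freedom = 5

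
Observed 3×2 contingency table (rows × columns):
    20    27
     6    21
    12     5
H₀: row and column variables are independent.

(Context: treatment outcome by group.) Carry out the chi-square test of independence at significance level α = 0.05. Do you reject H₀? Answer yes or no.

Row totals [47, 27, 17], col totals [38, 53], n=91
χ² = (20−19.63)²/19.63 + (27−27.37)²/27.37 + (6−11.27)²/11.27 + (21−15.73)²/15.73 + (12−7.10)²/7.10 + (5−9.90)²/9.90 = 10.0590
df = 2
p-value (upper-tail) = 0.00654
At α=0.05: p < α → reject H₀

reject H₀: yes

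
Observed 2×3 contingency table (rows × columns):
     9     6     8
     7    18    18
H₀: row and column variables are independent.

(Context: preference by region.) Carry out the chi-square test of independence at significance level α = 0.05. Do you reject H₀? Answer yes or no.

Row totals [23, 43], col totals [16, 24, 26], n=66
χ² = (9−5.58)²/5.58 + (6−8.36)²/8.36 + (8−9.06)²/9.06 + (7−10.42)²/10.42 + (18−15.64)²/15.64 + (18−16.94)²/16.94 = 4.4436
df = 2
p-value (upper-tail) = 0.10841
At α=0.05: p ≥ α → fail to reject H₀

reject H₀: no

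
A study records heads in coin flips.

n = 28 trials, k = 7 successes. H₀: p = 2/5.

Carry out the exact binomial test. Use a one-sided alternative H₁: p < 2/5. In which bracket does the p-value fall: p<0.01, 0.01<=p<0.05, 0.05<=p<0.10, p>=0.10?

p-value bracket: 0.05<=p<0.10

Exact binomial: n=28, k=7, p₀=2/5=0.4000
P(X≤7) from Σ C(n,i)·p₀^i·(1−p₀)^(n−i)
p-value (one-sided, H₁ less) = 0.07401
→ bracket: 0.05<=p<0.10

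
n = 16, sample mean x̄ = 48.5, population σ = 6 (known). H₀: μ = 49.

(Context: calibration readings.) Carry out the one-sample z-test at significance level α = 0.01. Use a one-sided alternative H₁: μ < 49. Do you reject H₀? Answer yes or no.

reject H₀: no

SE = σ/√n = 6/√16 = 1.5000
z = (x̄−μ₀)/SE = (48.5−49)/1.5000 = -0.3333
p-value (one-sided, H₁ less) = 0.36944
At α=0.01: p ≥ α → fail to reject H₀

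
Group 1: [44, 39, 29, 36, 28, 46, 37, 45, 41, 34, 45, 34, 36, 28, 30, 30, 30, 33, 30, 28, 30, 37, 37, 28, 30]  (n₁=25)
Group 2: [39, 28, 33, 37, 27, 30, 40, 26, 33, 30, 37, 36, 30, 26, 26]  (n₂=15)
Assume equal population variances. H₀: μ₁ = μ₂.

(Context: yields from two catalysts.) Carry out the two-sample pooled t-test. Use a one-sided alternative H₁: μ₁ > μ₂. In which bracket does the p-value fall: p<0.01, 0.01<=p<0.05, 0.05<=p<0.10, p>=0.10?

x̄₁=34.600, s₁=5.958, n₁=25
x̄₂=31.867, s₂=4.941, n₂=15
s_p² = [24·5.958² + 14·4.941²]/38 = 31.4140
SE = √(s_p²·(1/25+1/15)) = 1.8305
t = (34.600−31.867)/1.8305 = 1.4932
df = 38
p-value (one-sided, H₁ greater) = 0.07182
→ bracket: 0.05<=p<0.10

p-value bracket: 0.05<=p<0.10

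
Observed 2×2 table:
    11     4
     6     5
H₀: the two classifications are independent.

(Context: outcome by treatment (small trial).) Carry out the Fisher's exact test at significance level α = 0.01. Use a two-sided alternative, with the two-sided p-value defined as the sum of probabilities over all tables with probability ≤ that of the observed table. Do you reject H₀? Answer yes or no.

Margins: r₁=15, r₂=11, c₁=17, c₂=9, n=26
p_obs = C(15,11)·C(11,6)/C(26,17); sum pmf over tables with pmf ≤ p_obs
p-value (two-sided) = 0.41854
At α=0.01: p ≥ α → fail to reject H₀

reject H₀: no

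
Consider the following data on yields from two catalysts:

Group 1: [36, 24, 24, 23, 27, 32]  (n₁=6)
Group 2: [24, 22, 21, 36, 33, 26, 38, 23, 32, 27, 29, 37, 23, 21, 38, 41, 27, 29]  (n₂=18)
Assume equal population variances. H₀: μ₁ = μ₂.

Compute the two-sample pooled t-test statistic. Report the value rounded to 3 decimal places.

x̄₁=27.667, s₁=5.241, n₁=6
x̄₂=29.278, s₂=6.569, n₂=18
s_p² = [5·5.241² + 17·6.569²]/22 = 39.5884
SE = √(s_p²·(1/6+1/18)) = 2.9660
t = (27.667−29.278)/2.9660 = -0.5432
df = 22

test statistic = -0.543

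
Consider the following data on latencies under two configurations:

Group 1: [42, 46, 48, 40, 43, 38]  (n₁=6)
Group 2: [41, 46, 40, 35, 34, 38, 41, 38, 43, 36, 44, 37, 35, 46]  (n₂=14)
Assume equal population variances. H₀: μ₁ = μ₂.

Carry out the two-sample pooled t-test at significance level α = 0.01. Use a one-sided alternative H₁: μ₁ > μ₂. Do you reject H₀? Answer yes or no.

x̄₁=42.833, s₁=3.710, n₁=6
x̄₂=39.571, s₂=4.071, n₂=14
s_p² = [5·3.710² + 13·4.071²]/18 = 15.7923
SE = √(s_p²·(1/6+1/14)) = 1.9391
t = (42.833−39.571)/1.9391 = 1.6822
df = 18
p-value (one-sided, H₁ greater) = 0.05490
At α=0.01: p ≥ α → fail to reject H₀

reject H₀: no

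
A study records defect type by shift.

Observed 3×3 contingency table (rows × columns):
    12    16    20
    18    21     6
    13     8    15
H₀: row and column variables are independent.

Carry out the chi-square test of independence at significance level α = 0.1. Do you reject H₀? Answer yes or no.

Row totals [48, 45, 36], col totals [43, 45, 41], n=129
χ² = (12−16.00)²/16.00 + (16−16.74)²/16.74 + (20−15.26)²/15.26 + (18−15.00)²/15.00 + (21−15.70)²/15.70 + (6−14.30)²/14.30 + (13−12.00)²/12.00 + (8−12.56)²/12.56 + (15−11.44)²/11.44 = 12.5631
df = 4
p-value (upper-tail) = 0.01362
At α=0.1: p < α → reject H₀

reject H₀: yes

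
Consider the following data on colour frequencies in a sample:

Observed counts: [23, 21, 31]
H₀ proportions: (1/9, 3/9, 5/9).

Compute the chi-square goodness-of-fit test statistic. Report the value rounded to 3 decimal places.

n = 75; E_i = n·p_i = [8.33, 25.00, 41.67]
χ² = (23−8.33)²/8.33 + (21−25.00)²/25.00 + (31−41.67)²/41.67 = 29.1840
df = 2

test statistic = 29.184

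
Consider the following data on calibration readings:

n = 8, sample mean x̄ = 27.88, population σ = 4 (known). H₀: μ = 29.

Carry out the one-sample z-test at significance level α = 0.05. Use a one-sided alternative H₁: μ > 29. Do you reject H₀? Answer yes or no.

SE = σ/√n = 4/√8 = 1.4142
z = (x̄−μ₀)/SE = (27.88−29)/1.4142 = -0.7920
p-value (one-sided, H₁ greater) = 0.78581
At α=0.05: p ≥ α → fail to reject H₀

reject H₀: no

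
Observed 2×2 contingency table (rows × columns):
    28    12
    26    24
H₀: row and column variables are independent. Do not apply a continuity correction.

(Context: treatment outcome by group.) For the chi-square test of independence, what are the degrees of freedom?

df = (r−1)(c−1) = (2−1)·(2−1) = 1

degrees of freedom = 1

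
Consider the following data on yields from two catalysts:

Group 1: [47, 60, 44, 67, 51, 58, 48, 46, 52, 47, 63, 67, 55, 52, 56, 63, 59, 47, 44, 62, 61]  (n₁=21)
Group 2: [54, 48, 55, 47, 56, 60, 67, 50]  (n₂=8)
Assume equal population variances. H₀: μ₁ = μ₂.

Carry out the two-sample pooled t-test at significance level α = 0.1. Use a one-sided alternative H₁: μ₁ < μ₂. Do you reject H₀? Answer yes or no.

reject H₀: no

x̄₁=54.714, s₁=7.577, n₁=21
x̄₂=54.625, s₂=6.632, n₂=8
s_p² = [20·7.577² + 7·6.632²]/27 = 53.9319
SE = √(s_p²·(1/21+1/8)) = 3.0512
t = (54.714−54.625)/3.0512 = 0.0293
df = 27
p-value (one-sided, H₁ less) = 0.51156
At α=0.1: p ≥ α → fail to reject H₀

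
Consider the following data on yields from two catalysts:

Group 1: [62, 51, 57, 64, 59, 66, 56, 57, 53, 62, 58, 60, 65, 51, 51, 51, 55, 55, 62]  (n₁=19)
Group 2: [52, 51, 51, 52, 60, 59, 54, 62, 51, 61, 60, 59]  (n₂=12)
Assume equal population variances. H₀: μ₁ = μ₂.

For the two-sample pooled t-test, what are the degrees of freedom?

degrees of freedom = 29

df = n₁ + n₂ − 2 = 19 + 12 − 2 = 29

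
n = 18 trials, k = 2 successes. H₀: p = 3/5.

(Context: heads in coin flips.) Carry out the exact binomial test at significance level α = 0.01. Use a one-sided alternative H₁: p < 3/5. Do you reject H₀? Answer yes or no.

Exact binomial: n=18, k=2, p₀=3/5=0.6000
P(X≤2) from Σ C(n,i)·p₀^i·(1−p₀)^(n−i)
p-value (one-sided, H₁ less) = 0.00003
At α=0.01: p < α → reject H₀

reject H₀: yes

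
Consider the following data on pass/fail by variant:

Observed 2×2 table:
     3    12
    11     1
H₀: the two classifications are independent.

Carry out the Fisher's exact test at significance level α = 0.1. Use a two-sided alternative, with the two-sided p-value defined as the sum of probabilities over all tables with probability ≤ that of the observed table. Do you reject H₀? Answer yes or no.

Margins: r₁=15, r₂=12, c₁=14, c₂=13, n=27
p_obs = C(15,3)·C(12,11)/C(27,14); sum pmf over tables with pmf ≤ p_obs
p-value (two-sided) = 0.00034
At α=0.1: p < α → reject H₀

reject H₀: yes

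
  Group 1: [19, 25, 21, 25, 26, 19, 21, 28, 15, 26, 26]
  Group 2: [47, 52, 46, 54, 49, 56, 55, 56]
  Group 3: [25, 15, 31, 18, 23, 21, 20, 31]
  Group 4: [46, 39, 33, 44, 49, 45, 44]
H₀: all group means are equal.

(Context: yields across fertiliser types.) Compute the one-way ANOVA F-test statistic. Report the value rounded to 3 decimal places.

test statistic = 80.186

Group means [22.82, 51.88, 23.00, 42.86], grand mean 33.824
SSB = Σnᵢ(x̄ᵢ−x̄)² = 5447.573; SSW = ΣΣ(x−x̄ᵢ)² = 679.369
MSB = 5447.573/3 = 1815.8576; MSW = 679.369/30 = 22.6456
F = MSB/MSW = 80.1858
df = (3, 30)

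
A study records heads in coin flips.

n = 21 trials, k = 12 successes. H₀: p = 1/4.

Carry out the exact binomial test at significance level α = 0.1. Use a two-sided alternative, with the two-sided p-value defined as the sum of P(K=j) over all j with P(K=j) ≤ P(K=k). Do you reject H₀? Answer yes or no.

reject H₀: yes

Exact binomial: n=21, k=12, p₀=1/4=0.2500
P(X=j) = C(n,j)·p₀^j·(1−p₀)^(n−j); p = Σ P(X=j) over j with P(X=j) ≤ P(X=12)
p-value (two-sided) = 0.00169
At α=0.1: p < α → reject H₀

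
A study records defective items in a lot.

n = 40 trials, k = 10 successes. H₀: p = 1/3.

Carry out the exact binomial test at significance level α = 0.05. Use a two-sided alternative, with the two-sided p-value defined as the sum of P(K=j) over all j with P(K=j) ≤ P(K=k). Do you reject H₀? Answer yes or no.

reject H₀: no

Exact binomial: n=40, k=10, p₀=1/3=0.3333
P(X=j) = C(n,j)·p₀^j·(1−p₀)^(n−j); p = Σ P(X=j) over j with P(X=j) ≤ P(X=10)
p-value (two-sided) = 0.31586
At α=0.05: p ≥ α → fail to reject H₀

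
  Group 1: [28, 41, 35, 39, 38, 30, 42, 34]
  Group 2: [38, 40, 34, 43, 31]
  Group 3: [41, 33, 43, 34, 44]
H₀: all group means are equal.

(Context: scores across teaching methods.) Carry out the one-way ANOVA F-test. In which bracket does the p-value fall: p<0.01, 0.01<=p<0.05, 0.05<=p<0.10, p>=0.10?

p-value bracket: p>=0.10

Group means [35.88, 37.20, 39.00], grand mean 37.111
SSB = Σnᵢ(x̄ᵢ−x̄)² = 30.103; SSW = ΣΣ(x−x̄ᵢ)² = 375.675
MSB = 30.103/2 = 15.0514; MSW = 375.675/15 = 25.0450
F = MSB/MSW = 0.6010
df = (2, 15)
p-value (upper-tail) = 0.56096
→ bracket: p>=0.10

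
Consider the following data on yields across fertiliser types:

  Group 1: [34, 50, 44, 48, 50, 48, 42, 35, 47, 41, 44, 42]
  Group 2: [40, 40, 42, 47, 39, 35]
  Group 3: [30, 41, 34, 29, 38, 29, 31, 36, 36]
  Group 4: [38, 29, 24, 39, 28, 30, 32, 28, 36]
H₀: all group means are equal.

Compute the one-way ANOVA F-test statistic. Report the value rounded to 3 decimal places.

test statistic = 13.836

Group means [43.75, 40.50, 33.78, 31.56], grand mean 37.667
SSB = Σnᵢ(x̄ᵢ−x̄)² = 964.472; SSW = ΣΣ(x−x̄ᵢ)² = 743.528
MSB = 964.472/3 = 321.4907; MSW = 743.528/32 = 23.2352
F = MSB/MSW = 13.8363
df = (3, 32)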